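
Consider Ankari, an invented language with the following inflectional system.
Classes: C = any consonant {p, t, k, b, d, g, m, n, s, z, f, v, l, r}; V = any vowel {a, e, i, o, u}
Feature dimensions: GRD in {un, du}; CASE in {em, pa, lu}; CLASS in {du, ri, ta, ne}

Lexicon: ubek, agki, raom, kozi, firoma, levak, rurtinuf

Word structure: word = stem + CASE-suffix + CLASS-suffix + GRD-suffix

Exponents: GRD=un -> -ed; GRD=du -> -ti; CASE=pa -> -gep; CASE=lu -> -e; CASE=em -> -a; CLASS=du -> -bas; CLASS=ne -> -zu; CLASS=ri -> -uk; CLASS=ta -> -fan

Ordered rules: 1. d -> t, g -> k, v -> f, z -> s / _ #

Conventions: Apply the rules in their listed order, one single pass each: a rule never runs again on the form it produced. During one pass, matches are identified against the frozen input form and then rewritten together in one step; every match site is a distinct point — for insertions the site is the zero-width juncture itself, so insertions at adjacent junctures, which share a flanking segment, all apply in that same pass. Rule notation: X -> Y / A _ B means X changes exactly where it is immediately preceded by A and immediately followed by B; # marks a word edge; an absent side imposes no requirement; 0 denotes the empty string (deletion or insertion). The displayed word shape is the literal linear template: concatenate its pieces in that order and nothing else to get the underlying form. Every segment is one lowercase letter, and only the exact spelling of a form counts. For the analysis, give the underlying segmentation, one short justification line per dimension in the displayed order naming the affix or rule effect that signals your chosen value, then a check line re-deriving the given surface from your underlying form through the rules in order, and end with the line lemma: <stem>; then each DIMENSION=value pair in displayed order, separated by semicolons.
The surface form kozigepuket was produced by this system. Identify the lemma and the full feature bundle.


underlying: kozi-gep-uk-ed
GRD=un - signalled by the affix -ed
CASE=pa - signalled by the affix -gep
CLASS=ri - signalled by the affix -uk
check: kozigepuked -> kozigepuket
lemma: kozi; GRD=un; CASE=pa; CLASS=ri


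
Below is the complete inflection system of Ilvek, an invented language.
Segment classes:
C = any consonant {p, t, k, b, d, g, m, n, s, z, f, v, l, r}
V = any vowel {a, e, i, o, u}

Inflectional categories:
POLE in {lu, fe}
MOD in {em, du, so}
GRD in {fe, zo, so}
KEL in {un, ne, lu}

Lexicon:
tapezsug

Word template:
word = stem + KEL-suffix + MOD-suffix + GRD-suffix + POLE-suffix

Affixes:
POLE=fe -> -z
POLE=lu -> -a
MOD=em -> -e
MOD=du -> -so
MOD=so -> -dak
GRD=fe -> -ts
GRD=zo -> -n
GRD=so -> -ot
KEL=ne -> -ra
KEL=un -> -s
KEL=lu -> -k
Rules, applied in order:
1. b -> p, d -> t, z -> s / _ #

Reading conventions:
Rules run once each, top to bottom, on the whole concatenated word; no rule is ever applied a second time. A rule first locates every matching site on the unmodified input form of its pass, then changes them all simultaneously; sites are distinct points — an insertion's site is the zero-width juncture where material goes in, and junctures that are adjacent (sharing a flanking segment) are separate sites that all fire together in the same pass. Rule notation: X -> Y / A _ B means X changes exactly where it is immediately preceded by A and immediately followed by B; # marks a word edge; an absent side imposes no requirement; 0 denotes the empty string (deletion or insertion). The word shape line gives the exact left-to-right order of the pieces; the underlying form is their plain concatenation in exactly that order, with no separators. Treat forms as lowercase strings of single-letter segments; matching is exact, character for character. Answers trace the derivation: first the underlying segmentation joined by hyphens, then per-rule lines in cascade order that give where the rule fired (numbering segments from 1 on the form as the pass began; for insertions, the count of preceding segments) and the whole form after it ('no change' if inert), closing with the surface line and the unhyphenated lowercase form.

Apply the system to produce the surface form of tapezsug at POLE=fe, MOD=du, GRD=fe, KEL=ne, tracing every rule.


underlying: tapezsug-ra-so-ts-z
1. b -> p, d -> t, z -> s / _ #: fires at position(s) 15: tapezsugrasotss
surface: tapezsugrasotss


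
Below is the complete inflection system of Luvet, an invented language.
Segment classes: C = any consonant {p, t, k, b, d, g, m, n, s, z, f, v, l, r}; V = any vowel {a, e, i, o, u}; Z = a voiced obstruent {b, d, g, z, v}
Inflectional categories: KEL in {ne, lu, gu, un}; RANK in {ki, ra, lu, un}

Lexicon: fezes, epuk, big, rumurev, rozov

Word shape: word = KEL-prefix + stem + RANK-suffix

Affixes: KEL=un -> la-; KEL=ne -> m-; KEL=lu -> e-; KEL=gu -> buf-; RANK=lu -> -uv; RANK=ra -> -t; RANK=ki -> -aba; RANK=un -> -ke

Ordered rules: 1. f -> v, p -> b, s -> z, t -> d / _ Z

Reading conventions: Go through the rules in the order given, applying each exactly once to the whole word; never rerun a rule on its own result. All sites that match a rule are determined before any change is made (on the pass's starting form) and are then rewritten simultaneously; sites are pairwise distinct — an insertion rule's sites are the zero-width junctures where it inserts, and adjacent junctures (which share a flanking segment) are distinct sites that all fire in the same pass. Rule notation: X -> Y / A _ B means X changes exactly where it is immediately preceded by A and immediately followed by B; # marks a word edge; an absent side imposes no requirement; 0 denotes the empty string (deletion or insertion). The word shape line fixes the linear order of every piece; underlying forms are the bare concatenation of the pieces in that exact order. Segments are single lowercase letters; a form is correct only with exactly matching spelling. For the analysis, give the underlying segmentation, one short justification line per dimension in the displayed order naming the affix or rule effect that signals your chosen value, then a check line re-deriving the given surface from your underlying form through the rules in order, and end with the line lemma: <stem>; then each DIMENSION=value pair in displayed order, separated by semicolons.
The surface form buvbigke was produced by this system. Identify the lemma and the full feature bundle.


underlying: buf-big-ke
KEL=gu - signalled by the affix buf-
RANK=un - signalled by the affix -ke
check: bufbigke -> buvbigke
lemma: big; KEL=gu; RANK=un


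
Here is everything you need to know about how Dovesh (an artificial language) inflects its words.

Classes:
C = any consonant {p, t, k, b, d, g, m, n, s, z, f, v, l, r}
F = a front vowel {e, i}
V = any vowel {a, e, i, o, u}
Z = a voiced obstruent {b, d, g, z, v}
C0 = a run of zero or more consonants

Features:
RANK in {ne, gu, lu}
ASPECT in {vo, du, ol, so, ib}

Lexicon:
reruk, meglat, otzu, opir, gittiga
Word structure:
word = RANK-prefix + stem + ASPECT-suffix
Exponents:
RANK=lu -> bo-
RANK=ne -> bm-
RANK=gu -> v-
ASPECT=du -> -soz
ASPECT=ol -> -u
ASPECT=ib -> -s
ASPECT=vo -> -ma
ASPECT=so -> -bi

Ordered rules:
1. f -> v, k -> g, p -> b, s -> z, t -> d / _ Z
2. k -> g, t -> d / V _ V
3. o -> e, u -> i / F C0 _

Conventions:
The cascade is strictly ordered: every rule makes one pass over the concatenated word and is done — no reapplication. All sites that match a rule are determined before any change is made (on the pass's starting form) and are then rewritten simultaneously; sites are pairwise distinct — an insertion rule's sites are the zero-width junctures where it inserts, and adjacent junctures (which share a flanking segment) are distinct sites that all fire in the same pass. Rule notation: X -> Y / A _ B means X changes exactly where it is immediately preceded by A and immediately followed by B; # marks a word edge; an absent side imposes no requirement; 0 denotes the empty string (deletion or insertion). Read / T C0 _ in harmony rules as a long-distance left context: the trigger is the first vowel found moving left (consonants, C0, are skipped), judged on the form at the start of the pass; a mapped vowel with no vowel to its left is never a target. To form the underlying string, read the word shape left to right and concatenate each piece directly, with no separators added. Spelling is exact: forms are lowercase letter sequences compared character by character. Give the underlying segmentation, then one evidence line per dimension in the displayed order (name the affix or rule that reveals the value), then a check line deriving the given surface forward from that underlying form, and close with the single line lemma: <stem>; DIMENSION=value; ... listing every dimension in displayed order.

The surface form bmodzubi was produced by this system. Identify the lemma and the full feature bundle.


underlying: bm-otzu-bi
RANK=ne - signalled by the affix bm-
ASPECT=so - signalled by the affix -bi
check: bmotzubi -> bmodzubi -> bmodzubi -> bmodzubi
lemma: otzu; RANK=ne; ASPECT=so


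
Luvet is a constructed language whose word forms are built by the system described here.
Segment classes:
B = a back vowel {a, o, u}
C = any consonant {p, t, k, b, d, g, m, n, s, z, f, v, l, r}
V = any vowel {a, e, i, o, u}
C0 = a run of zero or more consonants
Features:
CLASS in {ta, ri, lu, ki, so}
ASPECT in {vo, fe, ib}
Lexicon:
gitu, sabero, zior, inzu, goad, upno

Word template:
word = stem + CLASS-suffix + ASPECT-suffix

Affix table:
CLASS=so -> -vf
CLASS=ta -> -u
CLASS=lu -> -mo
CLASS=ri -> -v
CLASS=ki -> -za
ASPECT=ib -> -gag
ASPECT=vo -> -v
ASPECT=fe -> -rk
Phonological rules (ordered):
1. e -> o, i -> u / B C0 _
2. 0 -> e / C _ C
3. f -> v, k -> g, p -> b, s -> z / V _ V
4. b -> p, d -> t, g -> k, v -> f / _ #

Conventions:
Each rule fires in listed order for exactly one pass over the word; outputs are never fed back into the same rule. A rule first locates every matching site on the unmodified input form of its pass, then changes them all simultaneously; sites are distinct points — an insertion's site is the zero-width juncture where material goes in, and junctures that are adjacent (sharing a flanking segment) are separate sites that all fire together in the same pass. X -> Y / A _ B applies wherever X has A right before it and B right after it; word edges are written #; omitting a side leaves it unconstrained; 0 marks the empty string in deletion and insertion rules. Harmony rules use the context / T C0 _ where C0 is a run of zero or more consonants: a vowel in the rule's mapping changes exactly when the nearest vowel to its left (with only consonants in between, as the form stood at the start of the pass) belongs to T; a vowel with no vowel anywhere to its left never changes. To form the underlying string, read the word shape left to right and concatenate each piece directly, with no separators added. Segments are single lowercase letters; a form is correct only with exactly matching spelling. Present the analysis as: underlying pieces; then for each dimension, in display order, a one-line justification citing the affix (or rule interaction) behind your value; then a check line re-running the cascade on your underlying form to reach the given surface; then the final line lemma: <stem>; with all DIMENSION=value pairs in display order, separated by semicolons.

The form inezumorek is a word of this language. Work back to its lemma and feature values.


underlying: inzu-mo-rk
CLASS=lu - signalled by the affix -mo
ASPECT=fe - signalled by the affix -rk
check: inzumork -> inzumork -> inezumorek -> inezumorek -> inezumorek
lemma: inzu; CLASS=lu; ASPECT=fe


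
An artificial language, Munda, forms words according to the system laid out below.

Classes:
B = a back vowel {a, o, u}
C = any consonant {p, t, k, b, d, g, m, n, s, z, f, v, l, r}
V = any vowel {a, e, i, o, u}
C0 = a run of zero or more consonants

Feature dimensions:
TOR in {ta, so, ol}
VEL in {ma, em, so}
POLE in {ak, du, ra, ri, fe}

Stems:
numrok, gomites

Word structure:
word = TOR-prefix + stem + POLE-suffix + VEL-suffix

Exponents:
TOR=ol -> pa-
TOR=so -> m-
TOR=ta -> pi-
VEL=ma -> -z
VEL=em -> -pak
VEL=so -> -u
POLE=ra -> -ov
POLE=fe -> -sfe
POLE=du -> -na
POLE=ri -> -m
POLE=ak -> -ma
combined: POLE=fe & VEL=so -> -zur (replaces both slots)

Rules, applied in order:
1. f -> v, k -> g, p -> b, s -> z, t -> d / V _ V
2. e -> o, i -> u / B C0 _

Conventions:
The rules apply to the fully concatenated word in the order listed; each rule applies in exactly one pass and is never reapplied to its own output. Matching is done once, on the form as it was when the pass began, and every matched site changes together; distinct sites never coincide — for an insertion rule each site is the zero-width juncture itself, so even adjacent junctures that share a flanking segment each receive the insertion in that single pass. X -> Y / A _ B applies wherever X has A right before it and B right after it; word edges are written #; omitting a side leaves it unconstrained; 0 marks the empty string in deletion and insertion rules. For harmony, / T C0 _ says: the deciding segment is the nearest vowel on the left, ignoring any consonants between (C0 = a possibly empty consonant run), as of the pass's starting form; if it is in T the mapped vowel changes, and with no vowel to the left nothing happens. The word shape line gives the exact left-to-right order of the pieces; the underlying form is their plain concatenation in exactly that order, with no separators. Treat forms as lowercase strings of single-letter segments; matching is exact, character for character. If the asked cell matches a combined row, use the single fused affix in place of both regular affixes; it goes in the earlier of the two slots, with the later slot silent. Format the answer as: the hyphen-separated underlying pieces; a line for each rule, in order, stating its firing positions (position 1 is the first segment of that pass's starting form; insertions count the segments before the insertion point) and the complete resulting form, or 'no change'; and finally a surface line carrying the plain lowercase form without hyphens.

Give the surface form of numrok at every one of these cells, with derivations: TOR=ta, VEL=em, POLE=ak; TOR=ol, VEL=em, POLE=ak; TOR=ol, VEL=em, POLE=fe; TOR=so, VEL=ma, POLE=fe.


cell TOR=ta, VEL=em, POLE=ak:
underlying: pi-numrok-ma-pak
1. f -> v, k -> g, p -> b, s -> z, t -> d / V _ V: fires at position(s) 11: pinumrokmabak
2. e -> o, i -> u / B C0 _: no change
surface: pinumrokmabak

cell TOR=ol, VEL=em, POLE=ak:
underlying: pa-numrok-ma-pak
1. f -> v, k -> g, p -> b, s -> z, t -> d / V _ V: fires at position(s) 11: panumrokmabak
2. e -> o, i -> u / B C0 _: no change
surface: panumrokmabak

cell TOR=ol, VEL=em, POLE=fe:
underlying: pa-numrok-sfe-pak
1. f -> v, k -> g, p -> b, s -> z, t -> d / V _ V: fires at position(s) 12: panumroksfebak
2. e -> o, i -> u / B C0 _: fires at position(s) 11: panumroksfobak
surface: panumroksfobak

cell TOR=so, VEL=ma, POLE=fe:
underlying: m-numrok-sfe-z
1. f -> v, k -> g, p -> b, s -> z, t -> d / V _ V: no change
2. e -> o, i -> u / B C0 _: fires at position(s) 10: mnumroksfoz
surface: mnumroksfoz


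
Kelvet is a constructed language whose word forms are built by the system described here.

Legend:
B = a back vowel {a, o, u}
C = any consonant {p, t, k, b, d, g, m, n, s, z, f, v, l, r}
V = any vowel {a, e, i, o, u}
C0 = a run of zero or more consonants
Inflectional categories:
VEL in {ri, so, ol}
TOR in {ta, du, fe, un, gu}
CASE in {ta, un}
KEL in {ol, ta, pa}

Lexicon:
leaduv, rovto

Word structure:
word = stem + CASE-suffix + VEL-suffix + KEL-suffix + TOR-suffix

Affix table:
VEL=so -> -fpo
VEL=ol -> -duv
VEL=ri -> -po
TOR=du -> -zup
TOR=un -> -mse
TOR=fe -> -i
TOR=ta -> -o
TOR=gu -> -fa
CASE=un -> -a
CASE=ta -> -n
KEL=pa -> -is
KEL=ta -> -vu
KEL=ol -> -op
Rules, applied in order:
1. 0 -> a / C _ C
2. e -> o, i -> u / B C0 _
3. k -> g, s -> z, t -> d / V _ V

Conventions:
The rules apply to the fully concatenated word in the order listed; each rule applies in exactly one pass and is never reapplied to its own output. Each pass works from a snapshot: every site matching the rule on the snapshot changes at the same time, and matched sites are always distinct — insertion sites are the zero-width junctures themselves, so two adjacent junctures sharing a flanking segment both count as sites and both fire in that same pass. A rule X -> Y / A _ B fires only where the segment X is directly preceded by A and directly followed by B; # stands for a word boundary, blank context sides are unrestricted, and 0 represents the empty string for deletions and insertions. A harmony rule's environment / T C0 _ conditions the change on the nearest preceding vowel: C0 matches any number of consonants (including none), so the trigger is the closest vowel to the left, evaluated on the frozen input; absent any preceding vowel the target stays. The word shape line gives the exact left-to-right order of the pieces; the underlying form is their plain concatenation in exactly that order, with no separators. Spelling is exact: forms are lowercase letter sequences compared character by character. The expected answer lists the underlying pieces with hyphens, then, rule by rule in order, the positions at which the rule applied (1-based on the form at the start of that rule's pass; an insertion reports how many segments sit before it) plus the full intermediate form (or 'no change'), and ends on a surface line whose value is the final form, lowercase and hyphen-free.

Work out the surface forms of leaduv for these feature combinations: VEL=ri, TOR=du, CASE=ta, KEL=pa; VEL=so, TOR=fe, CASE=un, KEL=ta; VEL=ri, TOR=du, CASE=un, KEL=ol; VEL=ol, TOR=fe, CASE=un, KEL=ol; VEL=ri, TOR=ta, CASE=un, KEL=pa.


cell VEL=ri, TOR=du, CASE=ta, KEL=pa:
underlying: leaduv-n-po-is-zup
1. 0 -> a / C _ C: inserts after position(s) 6, 7, 11: leaduvanapoisazup
2. e -> o, i -> u / B C0 _: fires at position(s) 12: leaduvanapousazup
3. k -> g, s -> z, t -> d / V _ V: fires at position(s) 13: leaduvanapouzazup
surface: leaduvanapouzazup

cell VEL=so, TOR=fe, CASE=un, KEL=ta:
underlying: leaduv-a-fpo-vu-i
1. 0 -> a / C _ C: inserts after position(s) 8: leaduvafapovui
2. e -> o, i -> u / B C0 _: fires at position(s) 14: leaduvafapovuu
3. k -> g, s -> z, t -> d / V _ V: no change
surface: leaduvafapovuu

cell VEL=ri, TOR=du, CASE=un, KEL=ol:
underlying: leaduv-a-po-op-zup
1. 0 -> a / C _ C: inserts after position(s) 11: leaduvapoopazup
2. e -> o, i -> u / B C0 _: no change
3. k -> g, s -> z, t -> d / V _ V: no change
surface: leaduvapoopazup

cell VEL=ol, TOR=fe, CASE=un, KEL=ol:
underlying: leaduv-a-duv-op-i
1. 0 -> a / C _ C: no change
2. e -> o, i -> u / B C0 _: fires at position(s) 13: leaduvaduvopu
3. k -> g, s -> z, t -> d / V _ V: no change
surface: leaduvaduvopu

cell VEL=ri, TOR=ta, CASE=un, KEL=pa:
underlying: leaduv-a-po-is-o
1. 0 -> a / C _ C: no change
2. e -> o, i -> u / B C0 _: fires at position(s) 10: leaduvapouso
3. k -> g, s -> z, t -> d / V _ V: fires at position(s) 11: leaduvapouzo
surface: leaduvapouzo


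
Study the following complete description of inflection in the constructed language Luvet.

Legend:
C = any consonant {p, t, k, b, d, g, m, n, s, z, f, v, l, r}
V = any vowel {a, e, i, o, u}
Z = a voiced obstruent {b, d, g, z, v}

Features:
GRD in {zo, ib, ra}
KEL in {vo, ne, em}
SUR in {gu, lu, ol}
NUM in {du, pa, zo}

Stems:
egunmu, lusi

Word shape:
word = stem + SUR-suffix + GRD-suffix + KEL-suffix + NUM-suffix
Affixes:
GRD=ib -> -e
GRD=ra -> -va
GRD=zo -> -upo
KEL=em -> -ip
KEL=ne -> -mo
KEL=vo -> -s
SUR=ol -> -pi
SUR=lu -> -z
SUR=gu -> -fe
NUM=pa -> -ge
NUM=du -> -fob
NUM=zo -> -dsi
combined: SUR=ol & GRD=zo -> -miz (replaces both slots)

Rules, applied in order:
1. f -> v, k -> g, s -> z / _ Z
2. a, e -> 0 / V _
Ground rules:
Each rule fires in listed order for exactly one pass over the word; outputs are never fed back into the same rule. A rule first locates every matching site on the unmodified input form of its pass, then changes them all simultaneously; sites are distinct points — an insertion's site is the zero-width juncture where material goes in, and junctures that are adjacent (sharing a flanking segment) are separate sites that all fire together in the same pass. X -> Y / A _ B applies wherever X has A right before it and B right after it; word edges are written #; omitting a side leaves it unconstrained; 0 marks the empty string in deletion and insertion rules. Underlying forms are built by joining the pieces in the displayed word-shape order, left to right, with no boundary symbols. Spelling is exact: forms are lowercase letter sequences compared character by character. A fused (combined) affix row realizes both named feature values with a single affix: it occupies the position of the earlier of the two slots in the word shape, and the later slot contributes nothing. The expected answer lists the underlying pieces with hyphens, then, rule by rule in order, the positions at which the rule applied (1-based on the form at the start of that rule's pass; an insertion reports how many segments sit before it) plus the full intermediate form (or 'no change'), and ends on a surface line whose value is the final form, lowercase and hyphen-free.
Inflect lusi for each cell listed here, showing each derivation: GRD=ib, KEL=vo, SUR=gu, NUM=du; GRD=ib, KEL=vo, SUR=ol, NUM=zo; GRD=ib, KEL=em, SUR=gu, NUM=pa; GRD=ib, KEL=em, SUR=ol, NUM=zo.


cell GRD=ib, KEL=vo, SUR=gu, NUM=du:
underlying: lusi-fe-e-s-fob
1. f -> v, k -> g, s -> z / _ Z: no change
2. a, e -> 0 / V _: fires at position(s) 7: lusifesfob
surface: lusifesfob

cell GRD=ib, KEL=vo, SUR=ol, NUM=zo:
underlying: lusi-pi-e-s-dsi
1. f -> v, k -> g, s -> z / _ Z: fires at position(s) 8: lusipiezdsi
2. a, e -> 0 / V _: fires at position(s) 7: lusipizdsi
surface: lusipizdsi

cell GRD=ib, KEL=em, SUR=gu, NUM=pa:
underlying: lusi-fe-e-ip-ge
1. f -> v, k -> g, s -> z / _ Z: no change
2. a, e -> 0 / V _: fires at position(s) 7: lusifeipge
surface: lusifeipge

cell GRD=ib, KEL=em, SUR=ol, NUM=zo:
underlying: lusi-pi-e-ip-dsi
1. f -> v, k -> g, s -> z / _ Z: no change
2. a, e -> 0 / V _: fires at position(s) 7: lusipiipdsi
surface: lusipiipdsi


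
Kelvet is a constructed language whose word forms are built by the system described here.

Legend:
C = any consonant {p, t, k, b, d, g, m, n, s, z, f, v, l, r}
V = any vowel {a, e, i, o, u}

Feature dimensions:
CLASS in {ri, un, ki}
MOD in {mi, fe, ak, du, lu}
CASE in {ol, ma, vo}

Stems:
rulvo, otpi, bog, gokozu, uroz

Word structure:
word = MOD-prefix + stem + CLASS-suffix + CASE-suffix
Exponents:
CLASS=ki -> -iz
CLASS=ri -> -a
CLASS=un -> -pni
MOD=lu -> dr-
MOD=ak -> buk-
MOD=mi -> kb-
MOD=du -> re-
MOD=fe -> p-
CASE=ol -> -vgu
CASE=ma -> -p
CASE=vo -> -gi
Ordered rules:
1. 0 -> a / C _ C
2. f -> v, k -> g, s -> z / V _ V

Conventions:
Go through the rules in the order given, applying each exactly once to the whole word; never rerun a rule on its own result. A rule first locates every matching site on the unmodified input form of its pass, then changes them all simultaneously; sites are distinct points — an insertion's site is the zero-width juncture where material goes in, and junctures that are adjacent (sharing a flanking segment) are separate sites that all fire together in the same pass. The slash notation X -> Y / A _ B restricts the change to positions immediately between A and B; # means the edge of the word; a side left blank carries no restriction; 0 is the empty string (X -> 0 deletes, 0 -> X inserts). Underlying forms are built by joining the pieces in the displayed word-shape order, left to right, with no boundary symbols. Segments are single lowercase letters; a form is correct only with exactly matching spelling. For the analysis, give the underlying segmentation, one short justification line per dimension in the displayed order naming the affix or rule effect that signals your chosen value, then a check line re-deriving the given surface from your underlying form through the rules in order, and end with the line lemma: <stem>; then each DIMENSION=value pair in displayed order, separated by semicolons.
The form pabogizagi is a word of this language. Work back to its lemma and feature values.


underlying: p-bog-iz-gi
CLASS=ki - signalled by the affix -iz
MOD=fe - signalled by the affix p-
CASE=vo - signalled by the affix -gi
check: pbogizgi -> pabogizagi -> pabogizagi
lemma: bog; CLASS=ki; MOD=fe; CASE=vo


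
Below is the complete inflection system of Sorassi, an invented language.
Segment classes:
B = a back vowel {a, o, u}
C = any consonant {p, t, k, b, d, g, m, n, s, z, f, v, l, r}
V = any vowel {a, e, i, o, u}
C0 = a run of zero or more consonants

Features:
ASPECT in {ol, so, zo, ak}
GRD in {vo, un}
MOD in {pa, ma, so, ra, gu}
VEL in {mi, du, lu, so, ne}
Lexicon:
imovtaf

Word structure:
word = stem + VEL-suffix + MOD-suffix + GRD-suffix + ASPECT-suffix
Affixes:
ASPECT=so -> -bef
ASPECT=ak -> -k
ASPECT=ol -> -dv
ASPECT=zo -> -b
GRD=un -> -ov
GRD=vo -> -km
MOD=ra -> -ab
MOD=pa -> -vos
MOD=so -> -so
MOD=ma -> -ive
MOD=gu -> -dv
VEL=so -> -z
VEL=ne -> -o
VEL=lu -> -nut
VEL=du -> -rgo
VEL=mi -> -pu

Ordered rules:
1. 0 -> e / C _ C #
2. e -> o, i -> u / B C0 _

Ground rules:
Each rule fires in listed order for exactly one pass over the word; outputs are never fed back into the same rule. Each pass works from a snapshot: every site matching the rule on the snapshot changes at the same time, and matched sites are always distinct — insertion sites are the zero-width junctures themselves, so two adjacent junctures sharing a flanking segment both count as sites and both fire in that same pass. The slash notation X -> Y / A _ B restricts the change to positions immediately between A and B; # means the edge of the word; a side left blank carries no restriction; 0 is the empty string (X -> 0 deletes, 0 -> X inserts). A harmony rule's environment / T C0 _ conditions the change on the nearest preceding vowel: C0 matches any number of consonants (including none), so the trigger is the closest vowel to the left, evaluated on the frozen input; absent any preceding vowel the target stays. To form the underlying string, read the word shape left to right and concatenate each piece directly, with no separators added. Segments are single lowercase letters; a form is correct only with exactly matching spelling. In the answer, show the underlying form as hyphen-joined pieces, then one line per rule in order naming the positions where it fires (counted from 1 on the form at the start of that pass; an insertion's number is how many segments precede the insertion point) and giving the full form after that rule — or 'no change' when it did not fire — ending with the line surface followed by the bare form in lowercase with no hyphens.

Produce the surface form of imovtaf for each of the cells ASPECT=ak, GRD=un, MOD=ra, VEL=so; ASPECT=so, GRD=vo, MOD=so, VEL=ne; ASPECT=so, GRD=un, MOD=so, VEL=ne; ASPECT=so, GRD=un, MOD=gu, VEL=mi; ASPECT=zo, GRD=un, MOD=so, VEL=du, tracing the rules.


cell ASPECT=ak, GRD=un, MOD=ra, VEL=so:
underlying: imovtaf-z-ab-ov-k
1. 0 -> e / C _ C #: inserts after position(s) 12: imovtafzabovek
2. e -> o, i -> u / B C0 _: fires at position(s) 13: imovtafzabovok
surface: imovtafzabovok

cell ASPECT=so, GRD=vo, MOD=so, VEL=ne:
underlying: imovtaf-o-so-km-bef
1. 0 -> e / C _ C #: no change
2. e -> o, i -> u / B C0 _: fires at position(s) 14: imovtafosokmbof
surface: imovtafosokmbof

cell ASPECT=so, GRD=un, MOD=so, VEL=ne:
underlying: imovtaf-o-so-ov-bef
1. 0 -> e / C _ C #: no change
2. e -> o, i -> u / B C0 _: fires at position(s) 14: imovtafosoovbof
surface: imovtafosoovbof

cell ASPECT=so, GRD=un, MOD=gu, VEL=mi:
underlying: imovtaf-pu-dv-ov-bef
1. 0 -> e / C _ C #: no change
2. e -> o, i -> u / B C0 _: fires at position(s) 15: imovtafpudvovbof
surface: imovtafpudvovbof

cell ASPECT=zo, GRD=un, MOD=so, VEL=du:
underlying: imovtaf-rgo-so-ov-b
1. 0 -> e / C _ C #: inserts after position(s) 14: imovtafrgosooveb
2. e -> o, i -> u / B C0 _: fires at position(s) 15: imovtafrgosoovob
surface: imovtafrgosoovob


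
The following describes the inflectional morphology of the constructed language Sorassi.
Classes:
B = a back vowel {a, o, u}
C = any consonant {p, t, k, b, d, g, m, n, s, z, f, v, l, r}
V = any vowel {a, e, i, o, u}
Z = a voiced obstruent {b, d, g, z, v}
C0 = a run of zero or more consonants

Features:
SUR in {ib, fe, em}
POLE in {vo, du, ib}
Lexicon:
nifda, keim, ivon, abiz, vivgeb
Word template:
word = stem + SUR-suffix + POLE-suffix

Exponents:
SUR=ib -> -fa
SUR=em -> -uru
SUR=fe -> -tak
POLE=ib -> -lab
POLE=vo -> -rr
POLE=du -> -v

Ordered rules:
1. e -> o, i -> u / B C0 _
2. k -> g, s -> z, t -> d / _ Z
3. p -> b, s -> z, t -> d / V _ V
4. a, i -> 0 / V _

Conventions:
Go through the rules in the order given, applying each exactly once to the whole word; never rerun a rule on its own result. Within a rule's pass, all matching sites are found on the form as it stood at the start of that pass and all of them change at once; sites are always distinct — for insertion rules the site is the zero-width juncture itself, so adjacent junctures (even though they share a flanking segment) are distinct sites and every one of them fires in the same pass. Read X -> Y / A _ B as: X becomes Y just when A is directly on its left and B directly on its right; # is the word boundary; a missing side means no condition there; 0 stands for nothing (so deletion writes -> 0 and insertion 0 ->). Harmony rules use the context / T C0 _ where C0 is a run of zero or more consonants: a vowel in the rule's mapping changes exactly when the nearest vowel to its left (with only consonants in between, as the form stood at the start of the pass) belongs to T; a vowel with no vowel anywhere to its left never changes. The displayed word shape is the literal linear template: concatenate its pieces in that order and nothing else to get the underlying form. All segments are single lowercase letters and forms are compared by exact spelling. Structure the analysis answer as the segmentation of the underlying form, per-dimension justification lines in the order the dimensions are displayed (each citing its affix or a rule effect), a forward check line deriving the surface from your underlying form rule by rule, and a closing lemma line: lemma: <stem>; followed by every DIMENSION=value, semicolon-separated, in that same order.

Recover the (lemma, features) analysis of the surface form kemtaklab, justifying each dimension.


underlying: keim-tak-lab
SUR=fe - signalled by the affix -tak
POLE=ib - signalled by the affix -lab
check: keimtaklab -> keimtaklab -> keimtaklab -> keimtaklab -> kemtaklab
lemma: keim; SUR=fe; POLE=ib


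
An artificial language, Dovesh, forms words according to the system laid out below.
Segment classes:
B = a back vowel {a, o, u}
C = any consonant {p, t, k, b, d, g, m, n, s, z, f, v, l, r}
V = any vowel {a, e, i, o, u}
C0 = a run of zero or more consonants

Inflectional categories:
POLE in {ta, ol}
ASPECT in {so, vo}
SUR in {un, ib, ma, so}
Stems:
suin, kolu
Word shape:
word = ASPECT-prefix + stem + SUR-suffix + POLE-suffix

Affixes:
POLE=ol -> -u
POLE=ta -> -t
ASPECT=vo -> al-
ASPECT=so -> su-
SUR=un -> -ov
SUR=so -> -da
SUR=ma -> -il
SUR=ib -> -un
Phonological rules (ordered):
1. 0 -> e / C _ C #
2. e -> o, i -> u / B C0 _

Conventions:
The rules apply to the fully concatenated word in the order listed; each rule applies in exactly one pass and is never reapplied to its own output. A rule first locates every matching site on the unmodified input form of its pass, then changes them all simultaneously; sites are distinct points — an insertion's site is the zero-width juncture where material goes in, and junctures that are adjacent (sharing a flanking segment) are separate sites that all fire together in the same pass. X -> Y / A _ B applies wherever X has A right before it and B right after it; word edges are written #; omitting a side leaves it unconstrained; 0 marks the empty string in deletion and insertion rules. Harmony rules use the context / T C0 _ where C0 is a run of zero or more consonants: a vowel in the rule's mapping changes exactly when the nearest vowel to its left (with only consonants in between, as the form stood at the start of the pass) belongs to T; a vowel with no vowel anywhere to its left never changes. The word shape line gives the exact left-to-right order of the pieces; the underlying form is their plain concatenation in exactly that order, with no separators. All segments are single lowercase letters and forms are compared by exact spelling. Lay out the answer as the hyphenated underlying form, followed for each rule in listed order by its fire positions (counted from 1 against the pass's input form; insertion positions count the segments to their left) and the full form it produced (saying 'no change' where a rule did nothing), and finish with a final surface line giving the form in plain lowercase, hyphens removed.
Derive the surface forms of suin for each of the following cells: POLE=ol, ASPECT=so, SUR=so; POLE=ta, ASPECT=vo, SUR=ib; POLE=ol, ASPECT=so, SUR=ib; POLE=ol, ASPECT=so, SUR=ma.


cell POLE=ol, ASPECT=so, SUR=so:
underlying: su-suin-da-u
1. 0 -> e / C _ C #: no change
2. e -> o, i -> u / B C0 _: fires at position(s) 5: susuundau
surface: susuundau

cell POLE=ta, ASPECT=vo, SUR=ib:
underlying: al-suin-un-t
1. 0 -> e / C _ C #: inserts after position(s) 8: alsuinunet
2. e -> o, i -> u / B C0 _: fires at position(s) 5, 9: alsuununot
surface: alsuununot

cell POLE=ol, ASPECT=so, SUR=ib:
underlying: su-suin-un-u
1. 0 -> e / C _ C #: no change
2. e -> o, i -> u / B C0 _: fires at position(s) 5: susuununu
surface: susuununu

cell POLE=ol, ASPECT=so, SUR=ma:
underlying: su-suin-il-u
1. 0 -> e / C _ C #: no change
2. e -> o, i -> u / B C0 _: fires at position(s) 5: susuunilu
surface: susuunilu


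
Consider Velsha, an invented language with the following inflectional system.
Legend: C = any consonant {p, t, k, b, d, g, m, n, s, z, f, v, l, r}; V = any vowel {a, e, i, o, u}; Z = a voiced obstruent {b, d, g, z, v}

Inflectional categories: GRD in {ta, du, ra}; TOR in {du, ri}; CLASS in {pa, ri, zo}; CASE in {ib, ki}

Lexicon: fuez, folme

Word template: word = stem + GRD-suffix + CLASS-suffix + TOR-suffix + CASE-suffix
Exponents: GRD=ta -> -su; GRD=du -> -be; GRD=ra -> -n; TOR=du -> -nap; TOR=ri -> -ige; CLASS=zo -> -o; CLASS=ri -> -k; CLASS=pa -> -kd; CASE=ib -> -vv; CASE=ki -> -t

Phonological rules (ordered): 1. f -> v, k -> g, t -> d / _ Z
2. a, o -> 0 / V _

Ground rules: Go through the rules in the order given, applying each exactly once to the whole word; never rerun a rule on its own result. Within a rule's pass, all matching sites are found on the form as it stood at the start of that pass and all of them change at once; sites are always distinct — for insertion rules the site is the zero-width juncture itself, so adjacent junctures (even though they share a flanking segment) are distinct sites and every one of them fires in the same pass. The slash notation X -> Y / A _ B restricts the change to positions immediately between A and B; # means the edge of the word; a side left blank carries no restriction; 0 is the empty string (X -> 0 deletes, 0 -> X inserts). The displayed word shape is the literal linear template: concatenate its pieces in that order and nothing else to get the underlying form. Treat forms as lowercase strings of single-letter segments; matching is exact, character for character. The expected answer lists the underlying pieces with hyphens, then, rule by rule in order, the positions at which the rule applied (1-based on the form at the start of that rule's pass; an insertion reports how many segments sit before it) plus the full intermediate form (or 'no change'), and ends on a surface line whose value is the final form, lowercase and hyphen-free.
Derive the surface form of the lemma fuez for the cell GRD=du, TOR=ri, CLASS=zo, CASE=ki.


underlying: fuez-be-o-ige-t
1. f -> v, k -> g, t -> d / _ Z: no change
2. a, o -> 0 / V _: fires at position(s) 7: fuezbeiget
surface: fuezbeiget


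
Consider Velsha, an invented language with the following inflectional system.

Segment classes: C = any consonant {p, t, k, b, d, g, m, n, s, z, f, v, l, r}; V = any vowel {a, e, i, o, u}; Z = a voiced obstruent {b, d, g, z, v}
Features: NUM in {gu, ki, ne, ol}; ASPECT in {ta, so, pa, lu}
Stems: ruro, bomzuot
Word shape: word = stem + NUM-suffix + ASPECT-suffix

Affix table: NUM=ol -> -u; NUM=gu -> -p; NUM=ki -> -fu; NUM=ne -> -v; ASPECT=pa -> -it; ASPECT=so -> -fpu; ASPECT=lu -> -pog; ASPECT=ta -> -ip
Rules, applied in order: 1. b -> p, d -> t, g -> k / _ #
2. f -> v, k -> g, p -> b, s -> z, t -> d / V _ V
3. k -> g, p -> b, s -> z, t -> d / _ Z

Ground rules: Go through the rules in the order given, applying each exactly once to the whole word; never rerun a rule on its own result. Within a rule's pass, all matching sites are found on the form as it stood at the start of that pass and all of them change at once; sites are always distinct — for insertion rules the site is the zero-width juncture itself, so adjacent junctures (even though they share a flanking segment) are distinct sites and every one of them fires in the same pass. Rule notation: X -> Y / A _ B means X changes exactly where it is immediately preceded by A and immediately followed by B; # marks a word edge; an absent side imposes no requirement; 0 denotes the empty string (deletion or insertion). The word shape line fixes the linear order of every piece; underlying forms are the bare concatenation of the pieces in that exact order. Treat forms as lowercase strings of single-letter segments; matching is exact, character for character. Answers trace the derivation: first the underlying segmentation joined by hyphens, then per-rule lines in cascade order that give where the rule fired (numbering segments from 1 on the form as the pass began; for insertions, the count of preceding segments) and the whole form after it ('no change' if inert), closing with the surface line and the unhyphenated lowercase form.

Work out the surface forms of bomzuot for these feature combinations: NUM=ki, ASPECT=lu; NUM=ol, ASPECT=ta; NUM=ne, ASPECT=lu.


cell NUM=ki, ASPECT=lu:
underlying: bomzuot-fu-pog
1. b -> p, d -> t, g -> k / _ #: fires at position(s) 12: bomzuotfupok
2. f -> v, k -> g, p -> b, s -> z, t -> d / V _ V: fires at position(s) 10: bomzuotfubok
3. k -> g, p -> b, s -> z, t -> d / _ Z: no change
surface: bomzuotfubok

cell NUM=ol, ASPECT=ta:
underlying: bomzuot-u-ip
1. b -> p, d -> t, g -> k / _ #: no change
2. f -> v, k -> g, p -> b, s -> z, t -> d / V _ V: fires at position(s) 7: bomzuoduip
3. k -> g, p -> b, s -> z, t -> d / _ Z: no change
surface: bomzuoduip

cell NUM=ne, ASPECT=lu:
underlying: bomzuot-v-pog
1. b -> p, d -> t, g -> k / _ #: fires at position(s) 11: bomzuotvpok
2. f -> v, k -> g, p -> b, s -> z, t -> d / V _ V: no change
3. k -> g, p -> b, s -> z, t -> d / _ Z: fires at position(s) 7: bomzuodvpok
surface: bomzuodvpok


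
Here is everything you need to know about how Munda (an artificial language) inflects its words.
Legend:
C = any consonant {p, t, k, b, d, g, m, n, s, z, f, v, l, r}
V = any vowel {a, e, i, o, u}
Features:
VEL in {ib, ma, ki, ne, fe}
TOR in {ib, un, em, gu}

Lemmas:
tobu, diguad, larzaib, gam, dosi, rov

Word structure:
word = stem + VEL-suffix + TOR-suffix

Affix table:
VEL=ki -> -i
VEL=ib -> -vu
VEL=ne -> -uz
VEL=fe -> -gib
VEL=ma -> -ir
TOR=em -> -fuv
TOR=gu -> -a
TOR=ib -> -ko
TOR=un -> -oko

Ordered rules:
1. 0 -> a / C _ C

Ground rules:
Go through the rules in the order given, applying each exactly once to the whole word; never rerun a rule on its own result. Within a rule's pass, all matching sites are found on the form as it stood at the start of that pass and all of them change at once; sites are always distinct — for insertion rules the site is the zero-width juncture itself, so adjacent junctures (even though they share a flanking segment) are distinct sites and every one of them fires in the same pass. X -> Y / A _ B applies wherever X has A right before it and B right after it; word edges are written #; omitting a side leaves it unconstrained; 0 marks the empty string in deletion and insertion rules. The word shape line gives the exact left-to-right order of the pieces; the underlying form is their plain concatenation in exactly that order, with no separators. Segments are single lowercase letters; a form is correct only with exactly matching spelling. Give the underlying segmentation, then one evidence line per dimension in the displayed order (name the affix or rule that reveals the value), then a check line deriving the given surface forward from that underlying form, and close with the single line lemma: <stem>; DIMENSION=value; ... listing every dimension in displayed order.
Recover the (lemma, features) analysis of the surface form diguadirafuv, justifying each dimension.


underlying: diguad-ir-fuv
VEL=ma - signalled by the affix -ir
TOR=em - signalled by the affix -fuv
check: diguadirfuv -> diguadirafuv
lemma: diguad; VEL=ma; TOR=em
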